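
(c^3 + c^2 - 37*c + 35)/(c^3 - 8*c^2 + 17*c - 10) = (c + 7)/(c - 2)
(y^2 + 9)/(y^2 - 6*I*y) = (y^2 + 9)/(y*(y - 6*I))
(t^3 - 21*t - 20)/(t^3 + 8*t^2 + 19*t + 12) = (t - 5)/(t + 3)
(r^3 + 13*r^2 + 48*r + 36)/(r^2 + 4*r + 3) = (r^2 + 12*r + 36)/(r + 3)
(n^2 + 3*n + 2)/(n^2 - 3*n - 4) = (n + 2)/(n - 4)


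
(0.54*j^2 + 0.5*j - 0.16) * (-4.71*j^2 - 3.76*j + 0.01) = -2.5434*j^4 - 4.3854*j^3 - 1.121*j^2 + 0.6066*j - 0.0016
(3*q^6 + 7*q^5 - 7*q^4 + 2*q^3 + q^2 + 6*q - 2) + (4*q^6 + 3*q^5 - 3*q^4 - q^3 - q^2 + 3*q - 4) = 7*q^6 + 10*q^5 - 10*q^4 + q^3 + 9*q - 6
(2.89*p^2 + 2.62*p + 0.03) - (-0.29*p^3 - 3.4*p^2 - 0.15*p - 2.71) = 0.29*p^3 + 6.29*p^2 + 2.77*p + 2.74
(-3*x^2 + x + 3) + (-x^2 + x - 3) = -4*x^2 + 2*x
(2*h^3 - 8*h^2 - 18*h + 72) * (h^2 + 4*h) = 2*h^5 - 50*h^3 + 288*h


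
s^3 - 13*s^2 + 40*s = s*(s - 8)*(s - 5)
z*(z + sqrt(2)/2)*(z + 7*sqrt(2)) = z^3 + 15*sqrt(2)*z^2/2 + 7*z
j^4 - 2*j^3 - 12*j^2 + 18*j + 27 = (j - 3)^2*(j + 1)*(j + 3)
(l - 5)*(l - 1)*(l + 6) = l^3 - 31*l + 30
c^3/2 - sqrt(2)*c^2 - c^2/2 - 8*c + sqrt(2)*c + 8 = (c/2 + sqrt(2))*(c - 1)*(c - 4*sqrt(2))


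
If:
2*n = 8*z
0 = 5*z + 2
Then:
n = -8/5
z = -2/5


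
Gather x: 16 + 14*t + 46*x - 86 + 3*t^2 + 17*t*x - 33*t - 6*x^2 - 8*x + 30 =3*t^2 - 19*t - 6*x^2 + x*(17*t + 38) - 40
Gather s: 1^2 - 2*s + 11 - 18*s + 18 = 30 - 20*s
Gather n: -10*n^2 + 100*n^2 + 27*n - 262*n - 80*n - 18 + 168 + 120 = 90*n^2 - 315*n + 270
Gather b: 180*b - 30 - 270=180*b - 300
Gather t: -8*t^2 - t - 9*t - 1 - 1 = -8*t^2 - 10*t - 2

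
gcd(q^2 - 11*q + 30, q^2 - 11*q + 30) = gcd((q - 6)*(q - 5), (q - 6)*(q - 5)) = q^2 - 11*q + 30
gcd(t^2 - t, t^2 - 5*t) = t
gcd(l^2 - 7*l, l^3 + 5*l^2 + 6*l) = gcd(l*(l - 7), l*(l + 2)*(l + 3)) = l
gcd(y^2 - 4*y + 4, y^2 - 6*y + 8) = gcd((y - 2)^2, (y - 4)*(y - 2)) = y - 2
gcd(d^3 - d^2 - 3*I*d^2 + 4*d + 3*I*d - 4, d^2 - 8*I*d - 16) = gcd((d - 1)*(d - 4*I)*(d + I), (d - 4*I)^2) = d - 4*I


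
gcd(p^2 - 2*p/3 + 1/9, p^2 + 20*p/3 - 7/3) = p - 1/3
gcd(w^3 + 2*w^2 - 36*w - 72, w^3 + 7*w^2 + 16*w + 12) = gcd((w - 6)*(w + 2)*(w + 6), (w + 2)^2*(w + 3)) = w + 2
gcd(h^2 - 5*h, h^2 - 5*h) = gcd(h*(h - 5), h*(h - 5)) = h^2 - 5*h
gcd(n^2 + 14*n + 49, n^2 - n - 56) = n + 7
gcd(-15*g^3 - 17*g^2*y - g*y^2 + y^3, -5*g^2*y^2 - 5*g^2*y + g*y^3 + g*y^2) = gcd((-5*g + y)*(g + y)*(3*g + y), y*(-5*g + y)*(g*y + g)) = -5*g + y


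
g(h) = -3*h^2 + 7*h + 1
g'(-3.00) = 25.00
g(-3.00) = -47.00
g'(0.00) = 7.00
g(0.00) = 1.00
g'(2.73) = -9.38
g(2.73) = -2.25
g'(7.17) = -36.02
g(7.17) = -103.04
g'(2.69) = -9.14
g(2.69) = -1.88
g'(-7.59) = 52.54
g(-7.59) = -224.95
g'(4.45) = -19.70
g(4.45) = -27.26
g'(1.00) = 1.00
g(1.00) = 5.00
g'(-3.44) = 27.64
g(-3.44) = -58.58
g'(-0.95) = 12.70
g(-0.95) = -8.36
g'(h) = 7 - 6*h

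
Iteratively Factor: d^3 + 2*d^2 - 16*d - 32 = (d + 2)*(d^2 - 16) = (d + 2)*(d + 4)*(d - 4)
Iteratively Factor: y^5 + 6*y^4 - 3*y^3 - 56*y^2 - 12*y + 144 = (y - 2)*(y^4 + 8*y^3 + 13*y^2 - 30*y - 72) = (y - 2)*(y + 3)*(y^3 + 5*y^2 - 2*y - 24) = (y - 2)*(y + 3)*(y + 4)*(y^2 + y - 6) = (y - 2)^2*(y + 3)*(y + 4)*(y + 3)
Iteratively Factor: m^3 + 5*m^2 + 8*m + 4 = (m + 2)*(m^2 + 3*m + 2) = (m + 2)^2*(m + 1)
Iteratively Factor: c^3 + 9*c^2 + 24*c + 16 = (c + 4)*(c^2 + 5*c + 4) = (c + 1)*(c + 4)*(c + 4)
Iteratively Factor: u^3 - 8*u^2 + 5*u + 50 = (u + 2)*(u^2 - 10*u + 25) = (u - 5)*(u + 2)*(u - 5)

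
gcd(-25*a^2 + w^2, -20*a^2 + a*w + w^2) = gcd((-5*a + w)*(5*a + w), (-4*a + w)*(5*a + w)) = 5*a + w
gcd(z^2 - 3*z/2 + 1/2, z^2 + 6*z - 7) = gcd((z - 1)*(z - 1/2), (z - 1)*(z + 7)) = z - 1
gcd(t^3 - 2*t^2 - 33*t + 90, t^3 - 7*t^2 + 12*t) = t - 3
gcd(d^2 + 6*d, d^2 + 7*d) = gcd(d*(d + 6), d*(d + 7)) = d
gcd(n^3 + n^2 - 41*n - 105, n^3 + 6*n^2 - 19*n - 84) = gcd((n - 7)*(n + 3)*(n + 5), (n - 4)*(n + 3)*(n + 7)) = n + 3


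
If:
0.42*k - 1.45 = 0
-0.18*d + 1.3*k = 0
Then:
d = 24.93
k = 3.45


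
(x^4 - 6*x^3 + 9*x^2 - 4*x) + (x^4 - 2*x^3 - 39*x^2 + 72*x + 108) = 2*x^4 - 8*x^3 - 30*x^2 + 68*x + 108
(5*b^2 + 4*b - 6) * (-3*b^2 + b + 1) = -15*b^4 - 7*b^3 + 27*b^2 - 2*b - 6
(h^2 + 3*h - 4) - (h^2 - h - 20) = 4*h + 16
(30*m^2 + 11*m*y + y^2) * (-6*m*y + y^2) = -180*m^3*y - 36*m^2*y^2 + 5*m*y^3 + y^4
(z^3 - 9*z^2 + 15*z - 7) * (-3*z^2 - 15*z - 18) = -3*z^5 + 12*z^4 + 72*z^3 - 42*z^2 - 165*z + 126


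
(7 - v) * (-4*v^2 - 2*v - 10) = 4*v^3 - 26*v^2 - 4*v - 70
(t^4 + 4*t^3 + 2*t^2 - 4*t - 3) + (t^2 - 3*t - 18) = t^4 + 4*t^3 + 3*t^2 - 7*t - 21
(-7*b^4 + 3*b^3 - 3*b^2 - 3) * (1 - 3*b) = 21*b^5 - 16*b^4 + 12*b^3 - 3*b^2 + 9*b - 3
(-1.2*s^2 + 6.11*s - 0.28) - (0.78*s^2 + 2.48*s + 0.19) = -1.98*s^2 + 3.63*s - 0.47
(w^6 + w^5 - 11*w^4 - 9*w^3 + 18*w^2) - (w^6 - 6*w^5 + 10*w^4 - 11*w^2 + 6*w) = 7*w^5 - 21*w^4 - 9*w^3 + 29*w^2 - 6*w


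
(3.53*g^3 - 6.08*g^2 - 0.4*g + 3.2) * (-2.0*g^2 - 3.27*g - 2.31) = -7.06*g^5 + 0.616900000000001*g^4 + 12.5273*g^3 + 8.9528*g^2 - 9.54*g - 7.392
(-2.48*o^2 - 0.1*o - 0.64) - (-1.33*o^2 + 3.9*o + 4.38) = -1.15*o^2 - 4.0*o - 5.02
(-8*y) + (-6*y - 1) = -14*y - 1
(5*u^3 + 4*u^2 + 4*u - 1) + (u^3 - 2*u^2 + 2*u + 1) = 6*u^3 + 2*u^2 + 6*u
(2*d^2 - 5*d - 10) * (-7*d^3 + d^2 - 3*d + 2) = -14*d^5 + 37*d^4 + 59*d^3 + 9*d^2 + 20*d - 20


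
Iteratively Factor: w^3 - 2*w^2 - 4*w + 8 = (w + 2)*(w^2 - 4*w + 4) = (w - 2)*(w + 2)*(w - 2)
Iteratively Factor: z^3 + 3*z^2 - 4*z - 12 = (z + 2)*(z^2 + z - 6) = (z - 2)*(z + 2)*(z + 3)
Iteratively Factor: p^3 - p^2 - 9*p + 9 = (p - 3)*(p^2 + 2*p - 3) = (p - 3)*(p - 1)*(p + 3)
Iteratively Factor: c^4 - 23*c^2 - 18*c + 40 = (c - 1)*(c^3 + c^2 - 22*c - 40) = (c - 1)*(c + 4)*(c^2 - 3*c - 10) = (c - 5)*(c - 1)*(c + 4)*(c + 2)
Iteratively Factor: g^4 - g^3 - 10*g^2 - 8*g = (g)*(g^3 - g^2 - 10*g - 8) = g*(g + 1)*(g^2 - 2*g - 8) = g*(g - 4)*(g + 1)*(g + 2)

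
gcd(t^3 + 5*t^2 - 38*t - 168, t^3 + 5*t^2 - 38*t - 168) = t^3 + 5*t^2 - 38*t - 168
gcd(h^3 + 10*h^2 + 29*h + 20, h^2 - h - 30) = h + 5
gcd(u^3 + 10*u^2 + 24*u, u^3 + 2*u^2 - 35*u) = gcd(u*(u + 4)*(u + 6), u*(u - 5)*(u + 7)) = u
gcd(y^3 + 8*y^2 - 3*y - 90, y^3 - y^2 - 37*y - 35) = y + 5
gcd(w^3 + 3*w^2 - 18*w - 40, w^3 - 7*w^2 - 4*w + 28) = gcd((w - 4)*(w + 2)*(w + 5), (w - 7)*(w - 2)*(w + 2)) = w + 2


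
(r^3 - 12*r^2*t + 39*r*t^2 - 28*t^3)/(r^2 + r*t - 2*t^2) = (r^2 - 11*r*t + 28*t^2)/(r + 2*t)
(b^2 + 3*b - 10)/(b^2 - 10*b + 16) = (b + 5)/(b - 8)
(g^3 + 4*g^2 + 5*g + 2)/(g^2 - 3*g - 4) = (g^2 + 3*g + 2)/(g - 4)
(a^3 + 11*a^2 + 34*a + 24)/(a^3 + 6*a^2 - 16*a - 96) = (a + 1)/(a - 4)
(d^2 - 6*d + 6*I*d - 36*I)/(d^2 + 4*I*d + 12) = (d - 6)/(d - 2*I)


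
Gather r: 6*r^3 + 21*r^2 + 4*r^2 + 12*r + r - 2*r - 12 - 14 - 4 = 6*r^3 + 25*r^2 + 11*r - 30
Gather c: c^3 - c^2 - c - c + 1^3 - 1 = c^3 - c^2 - 2*c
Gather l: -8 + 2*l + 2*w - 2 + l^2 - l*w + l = l^2 + l*(3 - w) + 2*w - 10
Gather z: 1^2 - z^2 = 1 - z^2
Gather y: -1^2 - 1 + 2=0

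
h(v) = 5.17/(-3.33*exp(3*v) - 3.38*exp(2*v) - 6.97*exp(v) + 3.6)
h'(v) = 5.17*(9.99*exp(3*v) + 6.76*exp(2*v) + 6.97*exp(v))/(-3.33*exp(3*v) - 3.38*exp(2*v) - 6.97*exp(v) + 3.6)^2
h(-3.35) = 1.54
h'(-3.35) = 0.12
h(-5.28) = 1.45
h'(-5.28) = 0.01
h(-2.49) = 1.73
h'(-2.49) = 0.36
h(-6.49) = 1.44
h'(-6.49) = 0.00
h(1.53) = -0.01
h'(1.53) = 0.03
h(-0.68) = -4.20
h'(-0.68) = 22.38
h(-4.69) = 1.46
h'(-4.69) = 0.03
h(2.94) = -0.00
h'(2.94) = 0.00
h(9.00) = 0.00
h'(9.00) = 0.00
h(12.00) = 0.00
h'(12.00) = 0.00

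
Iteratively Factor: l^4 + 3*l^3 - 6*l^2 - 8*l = (l - 2)*(l^3 + 5*l^2 + 4*l) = l*(l - 2)*(l^2 + 5*l + 4) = l*(l - 2)*(l + 1)*(l + 4)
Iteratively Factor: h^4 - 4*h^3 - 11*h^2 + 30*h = (h)*(h^3 - 4*h^2 - 11*h + 30) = h*(h - 2)*(h^2 - 2*h - 15) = h*(h - 2)*(h + 3)*(h - 5)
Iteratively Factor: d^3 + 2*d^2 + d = (d + 1)*(d^2 + d) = (d + 1)^2*(d)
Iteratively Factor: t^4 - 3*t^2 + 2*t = (t - 1)*(t^3 + t^2 - 2*t) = (t - 1)^2*(t^2 + 2*t) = t*(t - 1)^2*(t + 2)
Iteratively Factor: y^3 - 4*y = (y)*(y^2 - 4) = y*(y + 2)*(y - 2)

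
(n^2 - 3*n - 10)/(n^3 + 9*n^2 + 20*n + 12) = (n - 5)/(n^2 + 7*n + 6)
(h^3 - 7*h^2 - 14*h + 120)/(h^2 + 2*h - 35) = (h^2 - 2*h - 24)/(h + 7)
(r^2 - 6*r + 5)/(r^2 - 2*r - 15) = (r - 1)/(r + 3)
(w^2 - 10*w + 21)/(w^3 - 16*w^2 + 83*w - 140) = (w - 3)/(w^2 - 9*w + 20)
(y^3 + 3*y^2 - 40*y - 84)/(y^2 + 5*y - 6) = (y^3 + 3*y^2 - 40*y - 84)/(y^2 + 5*y - 6)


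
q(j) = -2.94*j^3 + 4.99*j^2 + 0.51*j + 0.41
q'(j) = -8.82*j^2 + 9.98*j + 0.51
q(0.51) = 1.58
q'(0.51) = 3.31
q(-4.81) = 440.58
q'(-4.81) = -251.55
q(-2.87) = 109.55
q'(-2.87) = -100.78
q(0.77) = 2.42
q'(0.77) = 2.97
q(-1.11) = 10.01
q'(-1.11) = -21.43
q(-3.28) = 156.17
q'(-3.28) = -127.11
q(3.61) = -71.03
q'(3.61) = -78.41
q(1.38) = 2.89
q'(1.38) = -2.51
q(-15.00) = 11038.01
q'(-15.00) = -2133.69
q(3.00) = -32.53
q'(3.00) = -48.93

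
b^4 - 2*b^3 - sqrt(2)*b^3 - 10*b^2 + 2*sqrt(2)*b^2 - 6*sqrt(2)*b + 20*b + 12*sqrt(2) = (b - 2)*(b - 3*sqrt(2))*(b + sqrt(2))^2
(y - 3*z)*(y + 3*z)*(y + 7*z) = y^3 + 7*y^2*z - 9*y*z^2 - 63*z^3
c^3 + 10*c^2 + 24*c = c*(c + 4)*(c + 6)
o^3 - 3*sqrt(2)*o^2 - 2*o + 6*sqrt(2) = (o - 3*sqrt(2))*(o - sqrt(2))*(o + sqrt(2))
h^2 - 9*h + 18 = (h - 6)*(h - 3)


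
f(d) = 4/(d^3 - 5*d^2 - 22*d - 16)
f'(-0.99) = 4444.05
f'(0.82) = 0.08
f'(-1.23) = 7.73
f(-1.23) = 2.45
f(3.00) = -0.04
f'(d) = 4*(-3*d^2 + 10*d + 22)/(d^3 - 5*d^2 - 22*d - 16)^2 = 4*(-3*d^2 + 10*d + 22)/(-d^3 + 5*d^2 + 22*d + 16)^2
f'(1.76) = 0.03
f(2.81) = -0.04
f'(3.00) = 0.01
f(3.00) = -0.04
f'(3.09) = 0.01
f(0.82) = -0.11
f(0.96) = -0.10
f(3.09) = -0.04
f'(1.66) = 0.03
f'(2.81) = 0.01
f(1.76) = -0.06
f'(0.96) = 0.07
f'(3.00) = 0.01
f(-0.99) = -44.05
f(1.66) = -0.06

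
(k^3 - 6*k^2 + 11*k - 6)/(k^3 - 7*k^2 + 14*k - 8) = (k - 3)/(k - 4)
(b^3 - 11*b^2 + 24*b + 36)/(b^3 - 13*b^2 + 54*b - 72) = (b^2 - 5*b - 6)/(b^2 - 7*b + 12)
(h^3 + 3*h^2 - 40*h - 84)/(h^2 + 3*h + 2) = (h^2 + h - 42)/(h + 1)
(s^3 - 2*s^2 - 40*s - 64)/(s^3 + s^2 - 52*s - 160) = (s + 2)/(s + 5)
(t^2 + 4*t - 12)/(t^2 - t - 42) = (t - 2)/(t - 7)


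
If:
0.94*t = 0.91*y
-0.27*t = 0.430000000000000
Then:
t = -1.59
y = -1.65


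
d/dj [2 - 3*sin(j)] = -3*cos(j)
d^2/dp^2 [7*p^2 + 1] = 14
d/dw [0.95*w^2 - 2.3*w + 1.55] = 1.9*w - 2.3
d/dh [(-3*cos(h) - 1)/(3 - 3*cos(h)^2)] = (cos(h)^2 + 2*cos(h)/3 + 1)/sin(h)^3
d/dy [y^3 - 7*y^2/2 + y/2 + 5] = 3*y^2 - 7*y + 1/2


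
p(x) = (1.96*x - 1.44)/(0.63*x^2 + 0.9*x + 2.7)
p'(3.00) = 0.01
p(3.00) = 0.40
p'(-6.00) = -0.12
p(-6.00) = -0.66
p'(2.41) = 0.05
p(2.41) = 0.39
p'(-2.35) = -0.27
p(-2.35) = -1.49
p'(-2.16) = -0.23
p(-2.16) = -1.54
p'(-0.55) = 0.91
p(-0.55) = -1.05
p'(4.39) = -0.03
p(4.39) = 0.38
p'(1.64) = 0.18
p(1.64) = 0.30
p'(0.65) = 0.57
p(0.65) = -0.05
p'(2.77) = 0.02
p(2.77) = 0.40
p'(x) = (-1.26*x - 0.9)*(1.96*x - 1.44)/(0.63*x^2 + 0.9*x + 2.7)^2 + 1.96/(0.63*x^2 + 0.9*x + 2.7) = (-1.2348*x^2 + 1.8144*x + 6.588)/(0.3969*x^4 + 1.134*x^3 + 4.212*x^2 + 4.86*x + 7.29)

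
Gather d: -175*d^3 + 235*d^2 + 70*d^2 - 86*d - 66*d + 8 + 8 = -175*d^3 + 305*d^2 - 152*d + 16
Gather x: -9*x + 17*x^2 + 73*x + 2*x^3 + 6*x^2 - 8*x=2*x^3 + 23*x^2 + 56*x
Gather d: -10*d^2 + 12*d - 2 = -10*d^2 + 12*d - 2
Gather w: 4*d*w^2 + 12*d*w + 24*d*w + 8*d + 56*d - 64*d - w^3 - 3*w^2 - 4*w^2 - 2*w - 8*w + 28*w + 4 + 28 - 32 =-w^3 + w^2*(4*d - 7) + w*(36*d + 18)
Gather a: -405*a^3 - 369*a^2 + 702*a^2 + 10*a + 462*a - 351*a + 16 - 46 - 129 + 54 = -405*a^3 + 333*a^2 + 121*a - 105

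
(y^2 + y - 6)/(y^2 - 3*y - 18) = (y - 2)/(y - 6)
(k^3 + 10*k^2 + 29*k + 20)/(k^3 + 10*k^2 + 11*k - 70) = (k^2 + 5*k + 4)/(k^2 + 5*k - 14)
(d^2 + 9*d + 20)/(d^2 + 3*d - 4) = (d + 5)/(d - 1)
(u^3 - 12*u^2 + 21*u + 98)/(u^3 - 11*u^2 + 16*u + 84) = (u - 7)/(u - 6)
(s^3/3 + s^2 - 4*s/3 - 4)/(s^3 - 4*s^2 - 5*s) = (-s^3 - 3*s^2 + 4*s + 12)/(3*s*(-s^2 + 4*s + 5))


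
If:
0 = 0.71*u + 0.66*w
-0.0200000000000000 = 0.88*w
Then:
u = 0.02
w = -0.02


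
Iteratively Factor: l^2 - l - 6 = (l - 3)*(l + 2)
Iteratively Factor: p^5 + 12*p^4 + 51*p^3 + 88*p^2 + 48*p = (p + 3)*(p^4 + 9*p^3 + 24*p^2 + 16*p) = (p + 3)*(p + 4)*(p^3 + 5*p^2 + 4*p) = p*(p + 3)*(p + 4)*(p^2 + 5*p + 4) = p*(p + 1)*(p + 3)*(p + 4)*(p + 4)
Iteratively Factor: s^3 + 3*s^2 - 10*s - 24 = (s - 3)*(s^2 + 6*s + 8) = (s - 3)*(s + 4)*(s + 2)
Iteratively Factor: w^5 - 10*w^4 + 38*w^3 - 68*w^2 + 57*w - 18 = (w - 1)*(w^4 - 9*w^3 + 29*w^2 - 39*w + 18) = (w - 1)^2*(w^3 - 8*w^2 + 21*w - 18) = (w - 3)*(w - 1)^2*(w^2 - 5*w + 6) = (w - 3)^2*(w - 1)^2*(w - 2)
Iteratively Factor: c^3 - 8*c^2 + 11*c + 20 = (c - 4)*(c^2 - 4*c - 5) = (c - 4)*(c + 1)*(c - 5)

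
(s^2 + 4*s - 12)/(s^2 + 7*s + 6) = (s - 2)/(s + 1)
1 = 1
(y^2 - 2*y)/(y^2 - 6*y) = (y - 2)/(y - 6)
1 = 1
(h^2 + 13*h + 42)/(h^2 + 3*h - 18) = (h + 7)/(h - 3)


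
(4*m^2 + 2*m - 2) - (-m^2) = 5*m^2 + 2*m - 2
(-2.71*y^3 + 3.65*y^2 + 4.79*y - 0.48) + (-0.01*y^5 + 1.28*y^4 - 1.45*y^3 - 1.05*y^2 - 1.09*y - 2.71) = -0.01*y^5 + 1.28*y^4 - 4.16*y^3 + 2.6*y^2 + 3.7*y - 3.19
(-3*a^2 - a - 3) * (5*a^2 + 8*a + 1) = -15*a^4 - 29*a^3 - 26*a^2 - 25*a - 3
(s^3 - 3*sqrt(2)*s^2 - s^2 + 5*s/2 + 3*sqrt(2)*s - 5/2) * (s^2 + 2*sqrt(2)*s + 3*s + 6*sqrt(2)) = s^5 - sqrt(2)*s^4 + 2*s^4 - 25*s^3/2 - 2*sqrt(2)*s^3 - 19*s^2 + 8*sqrt(2)*s^2 + 10*sqrt(2)*s + 57*s/2 - 15*sqrt(2)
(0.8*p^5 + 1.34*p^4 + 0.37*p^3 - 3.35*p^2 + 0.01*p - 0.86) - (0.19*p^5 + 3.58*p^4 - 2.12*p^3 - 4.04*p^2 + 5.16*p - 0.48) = 0.61*p^5 - 2.24*p^4 + 2.49*p^3 + 0.69*p^2 - 5.15*p - 0.38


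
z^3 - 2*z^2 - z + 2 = (z - 2)*(z - 1)*(z + 1)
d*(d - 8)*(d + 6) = d^3 - 2*d^2 - 48*d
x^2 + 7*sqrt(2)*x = x*(x + 7*sqrt(2))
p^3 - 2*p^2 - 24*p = p*(p - 6)*(p + 4)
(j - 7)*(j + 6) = j^2 - j - 42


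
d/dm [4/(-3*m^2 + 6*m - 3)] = 8*(m - 1)/(3*(m^2 - 2*m + 1)^2)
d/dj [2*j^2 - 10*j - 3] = 4*j - 10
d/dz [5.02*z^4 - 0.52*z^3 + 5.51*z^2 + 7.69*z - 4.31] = 20.08*z^3 - 1.56*z^2 + 11.02*z + 7.69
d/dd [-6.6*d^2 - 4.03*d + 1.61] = -13.2*d - 4.03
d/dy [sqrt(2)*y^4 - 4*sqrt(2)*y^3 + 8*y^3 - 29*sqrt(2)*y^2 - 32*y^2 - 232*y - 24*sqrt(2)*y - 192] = 4*sqrt(2)*y^3 - 12*sqrt(2)*y^2 + 24*y^2 - 58*sqrt(2)*y - 64*y - 232 - 24*sqrt(2)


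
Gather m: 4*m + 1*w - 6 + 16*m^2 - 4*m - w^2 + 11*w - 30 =16*m^2 - w^2 + 12*w - 36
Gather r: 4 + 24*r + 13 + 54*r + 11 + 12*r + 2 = 90*r + 30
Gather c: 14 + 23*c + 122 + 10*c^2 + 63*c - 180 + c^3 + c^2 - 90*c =c^3 + 11*c^2 - 4*c - 44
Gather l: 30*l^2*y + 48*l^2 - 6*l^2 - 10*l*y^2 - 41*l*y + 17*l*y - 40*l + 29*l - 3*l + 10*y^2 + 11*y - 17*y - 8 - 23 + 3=l^2*(30*y + 42) + l*(-10*y^2 - 24*y - 14) + 10*y^2 - 6*y - 28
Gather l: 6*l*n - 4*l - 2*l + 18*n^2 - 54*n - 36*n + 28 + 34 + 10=l*(6*n - 6) + 18*n^2 - 90*n + 72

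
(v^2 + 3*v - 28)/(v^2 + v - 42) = (v - 4)/(v - 6)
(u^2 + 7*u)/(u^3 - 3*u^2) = (u + 7)/(u*(u - 3))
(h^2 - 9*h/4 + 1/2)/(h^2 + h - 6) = (h - 1/4)/(h + 3)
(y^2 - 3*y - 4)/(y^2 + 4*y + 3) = (y - 4)/(y + 3)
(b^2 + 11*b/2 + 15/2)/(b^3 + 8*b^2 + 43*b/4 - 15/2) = 2*(b + 3)/(2*b^2 + 11*b - 6)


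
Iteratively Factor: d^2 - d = (d)*(d - 1)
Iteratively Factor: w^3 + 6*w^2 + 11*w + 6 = (w + 3)*(w^2 + 3*w + 2) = (w + 2)*(w + 3)*(w + 1)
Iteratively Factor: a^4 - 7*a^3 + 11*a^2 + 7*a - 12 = (a - 3)*(a^3 - 4*a^2 - a + 4) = (a - 3)*(a + 1)*(a^2 - 5*a + 4) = (a - 4)*(a - 3)*(a + 1)*(a - 1)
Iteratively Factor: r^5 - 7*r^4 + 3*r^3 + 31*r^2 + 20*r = (r + 1)*(r^4 - 8*r^3 + 11*r^2 + 20*r) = (r - 5)*(r + 1)*(r^3 - 3*r^2 - 4*r) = (r - 5)*(r - 4)*(r + 1)*(r^2 + r) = (r - 5)*(r - 4)*(r + 1)^2*(r)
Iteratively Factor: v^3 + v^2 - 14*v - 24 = (v + 2)*(v^2 - v - 12) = (v - 4)*(v + 2)*(v + 3)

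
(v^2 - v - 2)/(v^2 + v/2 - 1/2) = 2*(v - 2)/(2*v - 1)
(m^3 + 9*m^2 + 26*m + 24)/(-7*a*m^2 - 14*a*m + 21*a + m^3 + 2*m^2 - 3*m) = (-m^2 - 6*m - 8)/(7*a*m - 7*a - m^2 + m)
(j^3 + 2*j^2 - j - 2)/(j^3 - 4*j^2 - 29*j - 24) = (j^2 + j - 2)/(j^2 - 5*j - 24)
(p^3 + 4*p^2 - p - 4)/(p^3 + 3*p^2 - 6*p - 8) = (p - 1)/(p - 2)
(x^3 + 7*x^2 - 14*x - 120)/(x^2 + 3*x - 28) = (x^2 + 11*x + 30)/(x + 7)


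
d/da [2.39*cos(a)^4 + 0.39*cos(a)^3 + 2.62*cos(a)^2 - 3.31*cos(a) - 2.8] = (-9.56*cos(a)^3 - 1.17*cos(a)^2 - 5.24*cos(a) + 3.31)*sin(a)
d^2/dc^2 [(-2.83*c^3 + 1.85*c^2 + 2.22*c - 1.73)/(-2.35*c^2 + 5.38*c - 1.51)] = (-1.4210854715202e-14*c^5 + 5.6843418860808e-14*c^4 + 72.4417939999999*c^3 - 41.2302239999999*c^2 - 45.252222*c + 43.363772)/(12.977875*c^6 - 89.13315*c^5 + 229.074945*c^4 - 270.266452*c^3 + 147.192837*c^2 - 36.800814*c + 3.442951)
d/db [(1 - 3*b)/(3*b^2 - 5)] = 3*(3*b^2 - 2*b + 5)/(9*b^4 - 30*b^2 + 25)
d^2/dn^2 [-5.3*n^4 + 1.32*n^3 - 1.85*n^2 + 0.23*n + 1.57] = -63.6*n^2 + 7.92*n - 3.7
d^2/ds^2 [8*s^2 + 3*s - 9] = 16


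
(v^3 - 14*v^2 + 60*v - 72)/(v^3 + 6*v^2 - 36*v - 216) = (v^2 - 8*v + 12)/(v^2 + 12*v + 36)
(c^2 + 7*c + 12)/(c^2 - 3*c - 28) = (c + 3)/(c - 7)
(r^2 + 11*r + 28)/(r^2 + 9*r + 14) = (r + 4)/(r + 2)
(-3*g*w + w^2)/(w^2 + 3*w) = (-3*g + w)/(w + 3)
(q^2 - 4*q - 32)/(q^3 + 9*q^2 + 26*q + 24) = (q - 8)/(q^2 + 5*q + 6)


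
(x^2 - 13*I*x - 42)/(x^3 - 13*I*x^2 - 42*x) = 1/x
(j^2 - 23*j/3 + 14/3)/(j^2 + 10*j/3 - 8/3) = (j - 7)/(j + 4)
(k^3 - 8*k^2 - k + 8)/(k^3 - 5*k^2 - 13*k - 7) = (k^2 - 9*k + 8)/(k^2 - 6*k - 7)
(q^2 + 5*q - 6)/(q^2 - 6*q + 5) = (q + 6)/(q - 5)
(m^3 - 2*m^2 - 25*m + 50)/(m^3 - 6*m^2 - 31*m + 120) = (m^2 - 7*m + 10)/(m^2 - 11*m + 24)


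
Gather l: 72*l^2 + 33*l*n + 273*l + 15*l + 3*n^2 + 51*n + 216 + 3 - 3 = 72*l^2 + l*(33*n + 288) + 3*n^2 + 51*n + 216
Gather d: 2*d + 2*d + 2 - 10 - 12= 4*d - 20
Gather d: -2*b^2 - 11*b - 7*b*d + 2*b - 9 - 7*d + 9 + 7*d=-2*b^2 - 7*b*d - 9*b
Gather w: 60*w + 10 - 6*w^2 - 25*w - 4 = -6*w^2 + 35*w + 6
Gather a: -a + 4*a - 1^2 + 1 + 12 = 3*a + 12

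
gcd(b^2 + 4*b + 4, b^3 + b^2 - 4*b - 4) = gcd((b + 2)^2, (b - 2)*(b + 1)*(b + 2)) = b + 2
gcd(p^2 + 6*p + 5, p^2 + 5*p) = p + 5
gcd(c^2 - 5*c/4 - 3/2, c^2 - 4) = c - 2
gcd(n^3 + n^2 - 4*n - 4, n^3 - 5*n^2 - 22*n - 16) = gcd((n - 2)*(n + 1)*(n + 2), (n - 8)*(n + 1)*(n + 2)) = n^2 + 3*n + 2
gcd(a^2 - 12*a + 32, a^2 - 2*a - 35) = 1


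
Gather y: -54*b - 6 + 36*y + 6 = -54*b + 36*y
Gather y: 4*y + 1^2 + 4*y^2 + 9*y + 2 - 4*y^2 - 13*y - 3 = 0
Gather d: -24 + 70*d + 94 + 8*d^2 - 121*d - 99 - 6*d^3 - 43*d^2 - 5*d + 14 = -6*d^3 - 35*d^2 - 56*d - 15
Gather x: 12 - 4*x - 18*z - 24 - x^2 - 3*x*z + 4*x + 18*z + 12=-x^2 - 3*x*z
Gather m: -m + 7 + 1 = 8 - m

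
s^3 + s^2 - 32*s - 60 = (s - 6)*(s + 2)*(s + 5)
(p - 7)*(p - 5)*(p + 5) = p^3 - 7*p^2 - 25*p + 175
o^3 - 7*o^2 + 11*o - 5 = (o - 5)*(o - 1)^2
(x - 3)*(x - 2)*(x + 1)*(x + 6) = x^4 + 2*x^3 - 23*x^2 + 12*x + 36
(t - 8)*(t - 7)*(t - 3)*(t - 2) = t^4 - 20*t^3 + 137*t^2 - 370*t + 336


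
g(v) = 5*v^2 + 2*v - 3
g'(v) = 10*v + 2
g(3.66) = 71.30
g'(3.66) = 38.60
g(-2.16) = 16.01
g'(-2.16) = -19.60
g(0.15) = -2.59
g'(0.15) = 3.50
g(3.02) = 48.64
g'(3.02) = 32.20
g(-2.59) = 25.36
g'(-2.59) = -23.90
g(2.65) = 37.41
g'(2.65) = 28.50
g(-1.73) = 8.50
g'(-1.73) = -15.30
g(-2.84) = 31.65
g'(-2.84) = -26.40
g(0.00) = -3.00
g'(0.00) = 2.00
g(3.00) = 48.00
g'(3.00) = 32.00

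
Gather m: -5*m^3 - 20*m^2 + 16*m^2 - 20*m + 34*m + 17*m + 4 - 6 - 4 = -5*m^3 - 4*m^2 + 31*m - 6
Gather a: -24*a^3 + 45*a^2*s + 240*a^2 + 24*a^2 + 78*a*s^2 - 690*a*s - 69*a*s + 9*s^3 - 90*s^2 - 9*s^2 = -24*a^3 + a^2*(45*s + 264) + a*(78*s^2 - 759*s) + 9*s^3 - 99*s^2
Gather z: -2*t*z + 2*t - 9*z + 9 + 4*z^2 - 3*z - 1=2*t + 4*z^2 + z*(-2*t - 12) + 8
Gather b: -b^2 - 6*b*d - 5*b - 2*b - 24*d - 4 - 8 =-b^2 + b*(-6*d - 7) - 24*d - 12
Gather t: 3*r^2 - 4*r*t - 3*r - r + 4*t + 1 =3*r^2 - 4*r + t*(4 - 4*r) + 1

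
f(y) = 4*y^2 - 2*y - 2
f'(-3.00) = -26.00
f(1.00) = 0.00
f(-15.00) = 928.00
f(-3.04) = 41.05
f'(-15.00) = -122.00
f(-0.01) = -1.98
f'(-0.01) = -2.08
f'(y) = 8*y - 2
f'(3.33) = 24.64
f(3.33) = 35.70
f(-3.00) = 40.00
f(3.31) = 35.20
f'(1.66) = 11.28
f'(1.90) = 13.20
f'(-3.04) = -26.32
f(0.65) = -1.61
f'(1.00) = 6.00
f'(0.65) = 3.20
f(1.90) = 8.64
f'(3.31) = 24.48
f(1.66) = 5.70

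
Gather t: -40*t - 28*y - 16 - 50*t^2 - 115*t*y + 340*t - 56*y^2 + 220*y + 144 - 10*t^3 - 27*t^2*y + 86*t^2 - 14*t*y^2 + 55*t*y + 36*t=-10*t^3 + t^2*(36 - 27*y) + t*(-14*y^2 - 60*y + 336) - 56*y^2 + 192*y + 128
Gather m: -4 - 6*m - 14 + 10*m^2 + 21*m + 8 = 10*m^2 + 15*m - 10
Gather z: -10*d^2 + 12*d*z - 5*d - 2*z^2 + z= -10*d^2 - 5*d - 2*z^2 + z*(12*d + 1)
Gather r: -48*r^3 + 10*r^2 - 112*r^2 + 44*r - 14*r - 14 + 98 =-48*r^3 - 102*r^2 + 30*r + 84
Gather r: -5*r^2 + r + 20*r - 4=-5*r^2 + 21*r - 4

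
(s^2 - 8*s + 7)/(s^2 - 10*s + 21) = (s - 1)/(s - 3)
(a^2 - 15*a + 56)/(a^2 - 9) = (a^2 - 15*a + 56)/(a^2 - 9)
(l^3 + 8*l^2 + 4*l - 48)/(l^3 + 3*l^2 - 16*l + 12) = (l + 4)/(l - 1)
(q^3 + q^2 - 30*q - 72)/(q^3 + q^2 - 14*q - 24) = (q^2 - 2*q - 24)/(q^2 - 2*q - 8)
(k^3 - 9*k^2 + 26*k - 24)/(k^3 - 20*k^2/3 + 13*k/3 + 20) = 3*(k^2 - 6*k + 8)/(3*k^2 - 11*k - 20)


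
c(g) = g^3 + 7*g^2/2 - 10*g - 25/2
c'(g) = 3*g^2 + 7*g - 10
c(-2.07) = 14.33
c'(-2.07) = -11.64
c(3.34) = 30.40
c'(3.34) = 46.85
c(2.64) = 3.89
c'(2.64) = 29.39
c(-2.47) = 18.48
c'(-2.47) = -8.99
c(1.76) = -13.81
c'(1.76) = 11.61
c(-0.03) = -12.20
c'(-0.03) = -10.21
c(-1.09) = 1.26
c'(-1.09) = -14.07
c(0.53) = -16.67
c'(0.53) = -5.45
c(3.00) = 16.00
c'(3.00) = 38.00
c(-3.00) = 22.00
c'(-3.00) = -4.00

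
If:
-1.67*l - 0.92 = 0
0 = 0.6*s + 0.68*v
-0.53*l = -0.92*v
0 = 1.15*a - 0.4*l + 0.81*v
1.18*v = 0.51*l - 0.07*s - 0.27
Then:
No Solution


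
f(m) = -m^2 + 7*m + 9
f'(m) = 7 - 2*m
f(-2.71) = -17.31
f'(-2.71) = 12.42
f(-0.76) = 3.10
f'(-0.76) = 8.52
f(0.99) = 14.95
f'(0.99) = 5.02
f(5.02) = 18.94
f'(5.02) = -3.04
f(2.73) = 20.66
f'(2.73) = 1.54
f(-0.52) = 5.09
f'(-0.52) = 8.04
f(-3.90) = -33.51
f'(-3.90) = 14.80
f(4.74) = 19.71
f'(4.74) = -2.48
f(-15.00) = -321.00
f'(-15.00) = 37.00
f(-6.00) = -69.00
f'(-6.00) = 19.00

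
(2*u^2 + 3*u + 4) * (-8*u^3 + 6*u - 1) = -16*u^5 - 24*u^4 - 20*u^3 + 16*u^2 + 21*u - 4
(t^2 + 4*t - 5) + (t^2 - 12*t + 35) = 2*t^2 - 8*t + 30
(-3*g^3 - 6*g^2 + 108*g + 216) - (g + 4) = -3*g^3 - 6*g^2 + 107*g + 212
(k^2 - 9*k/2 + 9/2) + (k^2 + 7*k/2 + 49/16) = 2*k^2 - k + 121/16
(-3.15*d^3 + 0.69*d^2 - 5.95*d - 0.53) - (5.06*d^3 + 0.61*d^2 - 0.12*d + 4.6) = -8.21*d^3 + 0.08*d^2 - 5.83*d - 5.13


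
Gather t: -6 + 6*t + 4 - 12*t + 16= 14 - 6*t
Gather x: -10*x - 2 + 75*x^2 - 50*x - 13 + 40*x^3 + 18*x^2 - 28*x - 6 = 40*x^3 + 93*x^2 - 88*x - 21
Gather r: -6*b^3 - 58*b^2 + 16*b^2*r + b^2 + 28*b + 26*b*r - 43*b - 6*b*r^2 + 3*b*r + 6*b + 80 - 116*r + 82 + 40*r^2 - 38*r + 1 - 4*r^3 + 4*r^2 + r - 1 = -6*b^3 - 57*b^2 - 9*b - 4*r^3 + r^2*(44 - 6*b) + r*(16*b^2 + 29*b - 153) + 162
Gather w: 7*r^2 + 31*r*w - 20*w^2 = 7*r^2 + 31*r*w - 20*w^2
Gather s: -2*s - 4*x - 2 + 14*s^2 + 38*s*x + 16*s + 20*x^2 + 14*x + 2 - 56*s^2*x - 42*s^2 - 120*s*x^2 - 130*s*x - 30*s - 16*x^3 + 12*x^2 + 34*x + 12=s^2*(-56*x - 28) + s*(-120*x^2 - 92*x - 16) - 16*x^3 + 32*x^2 + 44*x + 12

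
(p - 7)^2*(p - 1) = p^3 - 15*p^2 + 63*p - 49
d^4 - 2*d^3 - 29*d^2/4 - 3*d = d*(d - 4)*(d + 1/2)*(d + 3/2)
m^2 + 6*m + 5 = (m + 1)*(m + 5)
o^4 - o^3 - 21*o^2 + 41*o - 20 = (o - 4)*(o - 1)^2*(o + 5)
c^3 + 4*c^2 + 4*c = c*(c + 2)^2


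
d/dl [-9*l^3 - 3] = -27*l^2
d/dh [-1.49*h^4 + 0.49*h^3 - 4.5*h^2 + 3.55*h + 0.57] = -5.96*h^3 + 1.47*h^2 - 9.0*h + 3.55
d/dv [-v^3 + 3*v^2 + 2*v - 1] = -3*v^2 + 6*v + 2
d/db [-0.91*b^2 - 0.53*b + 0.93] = -1.82*b - 0.53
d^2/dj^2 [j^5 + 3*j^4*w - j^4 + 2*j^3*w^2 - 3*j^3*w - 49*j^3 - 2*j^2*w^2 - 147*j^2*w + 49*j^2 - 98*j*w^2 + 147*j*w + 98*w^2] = 20*j^3 + 36*j^2*w - 12*j^2 + 12*j*w^2 - 18*j*w - 294*j - 4*w^2 - 294*w + 98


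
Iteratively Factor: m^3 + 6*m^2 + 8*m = (m + 4)*(m^2 + 2*m) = m*(m + 4)*(m + 2)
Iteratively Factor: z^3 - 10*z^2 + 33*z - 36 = (z - 4)*(z^2 - 6*z + 9) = (z - 4)*(z - 3)*(z - 3)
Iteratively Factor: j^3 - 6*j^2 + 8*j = (j - 2)*(j^2 - 4*j) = j*(j - 2)*(j - 4)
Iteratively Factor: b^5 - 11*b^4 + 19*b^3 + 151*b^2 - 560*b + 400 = (b - 4)*(b^4 - 7*b^3 - 9*b^2 + 115*b - 100) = (b - 5)*(b - 4)*(b^3 - 2*b^2 - 19*b + 20) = (b - 5)*(b - 4)*(b + 4)*(b^2 - 6*b + 5) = (b - 5)^2*(b - 4)*(b + 4)*(b - 1)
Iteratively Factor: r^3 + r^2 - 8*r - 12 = (r + 2)*(r^2 - r - 6) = (r + 2)^2*(r - 3)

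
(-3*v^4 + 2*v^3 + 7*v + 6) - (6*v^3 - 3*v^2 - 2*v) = -3*v^4 - 4*v^3 + 3*v^2 + 9*v + 6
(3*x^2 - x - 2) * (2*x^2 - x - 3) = 6*x^4 - 5*x^3 - 12*x^2 + 5*x + 6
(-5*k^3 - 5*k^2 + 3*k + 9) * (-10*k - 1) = 50*k^4 + 55*k^3 - 25*k^2 - 93*k - 9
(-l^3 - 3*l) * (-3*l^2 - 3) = 3*l^5 + 12*l^3 + 9*l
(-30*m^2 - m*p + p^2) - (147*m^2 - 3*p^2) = -177*m^2 - m*p + 4*p^2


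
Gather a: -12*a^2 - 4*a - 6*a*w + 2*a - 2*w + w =-12*a^2 + a*(-6*w - 2) - w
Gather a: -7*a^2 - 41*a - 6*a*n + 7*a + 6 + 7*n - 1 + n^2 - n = -7*a^2 + a*(-6*n - 34) + n^2 + 6*n + 5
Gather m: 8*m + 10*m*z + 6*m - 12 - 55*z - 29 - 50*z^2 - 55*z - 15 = m*(10*z + 14) - 50*z^2 - 110*z - 56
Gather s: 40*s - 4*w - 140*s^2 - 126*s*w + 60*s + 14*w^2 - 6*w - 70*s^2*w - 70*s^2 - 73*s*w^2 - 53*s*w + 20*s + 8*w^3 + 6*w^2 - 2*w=s^2*(-70*w - 210) + s*(-73*w^2 - 179*w + 120) + 8*w^3 + 20*w^2 - 12*w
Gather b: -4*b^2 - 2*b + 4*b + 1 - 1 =-4*b^2 + 2*b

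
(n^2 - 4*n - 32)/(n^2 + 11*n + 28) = (n - 8)/(n + 7)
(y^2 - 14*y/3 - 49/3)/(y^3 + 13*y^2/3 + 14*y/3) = (y - 7)/(y*(y + 2))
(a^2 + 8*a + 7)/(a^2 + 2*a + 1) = (a + 7)/(a + 1)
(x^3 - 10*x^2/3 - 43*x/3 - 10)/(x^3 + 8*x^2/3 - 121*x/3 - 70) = (x + 1)/(x + 7)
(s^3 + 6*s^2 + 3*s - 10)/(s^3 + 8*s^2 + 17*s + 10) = (s - 1)/(s + 1)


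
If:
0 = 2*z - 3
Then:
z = 3/2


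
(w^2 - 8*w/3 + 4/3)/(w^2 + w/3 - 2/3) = (w - 2)/(w + 1)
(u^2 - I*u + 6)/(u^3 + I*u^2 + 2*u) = (u - 3*I)/(u*(u - I))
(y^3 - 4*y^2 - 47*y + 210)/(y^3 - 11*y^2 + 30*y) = (y + 7)/y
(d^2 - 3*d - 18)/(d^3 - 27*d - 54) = 1/(d + 3)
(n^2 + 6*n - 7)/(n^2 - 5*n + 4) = (n + 7)/(n - 4)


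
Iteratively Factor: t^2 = (t)*(t)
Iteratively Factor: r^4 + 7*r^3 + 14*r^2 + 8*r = (r + 2)*(r^3 + 5*r^2 + 4*r) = (r + 2)*(r + 4)*(r^2 + r) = (r + 1)*(r + 2)*(r + 4)*(r)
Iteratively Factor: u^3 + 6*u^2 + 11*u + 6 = (u + 3)*(u^2 + 3*u + 2) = (u + 2)*(u + 3)*(u + 1)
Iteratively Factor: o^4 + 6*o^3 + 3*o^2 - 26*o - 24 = (o + 4)*(o^3 + 2*o^2 - 5*o - 6) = (o + 3)*(o + 4)*(o^2 - o - 2) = (o + 1)*(o + 3)*(o + 4)*(o - 2)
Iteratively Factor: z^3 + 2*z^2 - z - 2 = (z + 1)*(z^2 + z - 2) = (z - 1)*(z + 1)*(z + 2)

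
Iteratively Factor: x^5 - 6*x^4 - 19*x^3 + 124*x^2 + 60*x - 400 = (x + 2)*(x^4 - 8*x^3 - 3*x^2 + 130*x - 200) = (x - 5)*(x + 2)*(x^3 - 3*x^2 - 18*x + 40) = (x - 5)*(x - 2)*(x + 2)*(x^2 - x - 20) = (x - 5)*(x - 2)*(x + 2)*(x + 4)*(x - 5)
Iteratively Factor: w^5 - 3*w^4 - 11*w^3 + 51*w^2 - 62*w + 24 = (w - 1)*(w^4 - 2*w^3 - 13*w^2 + 38*w - 24) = (w - 3)*(w - 1)*(w^3 + w^2 - 10*w + 8) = (w - 3)*(w - 1)^2*(w^2 + 2*w - 8) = (w - 3)*(w - 2)*(w - 1)^2*(w + 4)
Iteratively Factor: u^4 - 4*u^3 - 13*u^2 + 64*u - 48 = (u - 4)*(u^3 - 13*u + 12) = (u - 4)*(u - 3)*(u^2 + 3*u - 4) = (u - 4)*(u - 3)*(u - 1)*(u + 4)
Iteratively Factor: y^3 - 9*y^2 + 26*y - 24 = (y - 4)*(y^2 - 5*y + 6) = (y - 4)*(y - 2)*(y - 3)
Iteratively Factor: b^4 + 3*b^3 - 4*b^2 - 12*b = (b)*(b^3 + 3*b^2 - 4*b - 12) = b*(b + 3)*(b^2 - 4) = b*(b - 2)*(b + 3)*(b + 2)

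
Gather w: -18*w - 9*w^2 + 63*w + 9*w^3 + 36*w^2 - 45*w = 9*w^3 + 27*w^2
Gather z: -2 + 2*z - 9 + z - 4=3*z - 15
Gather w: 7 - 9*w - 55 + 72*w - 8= 63*w - 56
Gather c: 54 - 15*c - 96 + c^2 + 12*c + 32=c^2 - 3*c - 10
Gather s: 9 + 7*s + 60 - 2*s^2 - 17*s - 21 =-2*s^2 - 10*s + 48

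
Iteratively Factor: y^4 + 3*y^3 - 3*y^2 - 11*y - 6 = (y + 1)*(y^3 + 2*y^2 - 5*y - 6) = (y + 1)*(y + 3)*(y^2 - y - 2) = (y - 2)*(y + 1)*(y + 3)*(y + 1)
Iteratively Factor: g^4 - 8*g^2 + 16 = (g + 2)*(g^3 - 2*g^2 - 4*g + 8) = (g + 2)^2*(g^2 - 4*g + 4) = (g - 2)*(g + 2)^2*(g - 2)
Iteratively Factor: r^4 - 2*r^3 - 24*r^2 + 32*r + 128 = (r - 4)*(r^3 + 2*r^2 - 16*r - 32) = (r - 4)^2*(r^2 + 6*r + 8) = (r - 4)^2*(r + 2)*(r + 4)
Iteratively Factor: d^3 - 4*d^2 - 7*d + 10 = (d - 1)*(d^2 - 3*d - 10) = (d - 5)*(d - 1)*(d + 2)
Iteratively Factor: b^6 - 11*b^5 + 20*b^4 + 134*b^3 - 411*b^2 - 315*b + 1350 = (b - 5)*(b^5 - 6*b^4 - 10*b^3 + 84*b^2 + 9*b - 270) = (b - 5)*(b - 3)*(b^4 - 3*b^3 - 19*b^2 + 27*b + 90) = (b - 5)*(b - 3)^2*(b^3 - 19*b - 30) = (b - 5)*(b - 3)^2*(b + 2)*(b^2 - 2*b - 15) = (b - 5)^2*(b - 3)^2*(b + 2)*(b + 3)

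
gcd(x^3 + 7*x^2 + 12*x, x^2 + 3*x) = x^2 + 3*x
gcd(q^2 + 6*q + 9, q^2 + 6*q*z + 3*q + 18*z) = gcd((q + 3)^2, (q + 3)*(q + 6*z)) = q + 3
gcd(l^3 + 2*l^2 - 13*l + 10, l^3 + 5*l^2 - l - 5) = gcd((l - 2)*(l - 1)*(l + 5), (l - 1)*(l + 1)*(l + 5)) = l^2 + 4*l - 5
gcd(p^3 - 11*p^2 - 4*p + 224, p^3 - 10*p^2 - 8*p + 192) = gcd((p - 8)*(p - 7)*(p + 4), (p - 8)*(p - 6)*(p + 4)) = p^2 - 4*p - 32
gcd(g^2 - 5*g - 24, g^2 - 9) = g + 3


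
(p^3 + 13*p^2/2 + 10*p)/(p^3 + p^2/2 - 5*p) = (p + 4)/(p - 2)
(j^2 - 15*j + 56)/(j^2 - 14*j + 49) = (j - 8)/(j - 7)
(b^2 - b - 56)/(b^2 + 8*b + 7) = (b - 8)/(b + 1)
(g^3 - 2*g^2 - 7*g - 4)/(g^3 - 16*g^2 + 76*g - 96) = (g^3 - 2*g^2 - 7*g - 4)/(g^3 - 16*g^2 + 76*g - 96)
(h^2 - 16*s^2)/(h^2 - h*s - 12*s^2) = (h + 4*s)/(h + 3*s)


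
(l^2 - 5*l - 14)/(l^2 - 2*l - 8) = (l - 7)/(l - 4)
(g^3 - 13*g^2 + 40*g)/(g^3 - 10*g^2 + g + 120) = g/(g + 3)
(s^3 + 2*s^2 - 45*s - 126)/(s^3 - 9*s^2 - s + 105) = (s + 6)/(s - 5)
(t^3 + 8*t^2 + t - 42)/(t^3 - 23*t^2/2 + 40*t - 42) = 2*(t^2 + 10*t + 21)/(2*t^2 - 19*t + 42)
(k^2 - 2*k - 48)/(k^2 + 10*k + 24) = (k - 8)/(k + 4)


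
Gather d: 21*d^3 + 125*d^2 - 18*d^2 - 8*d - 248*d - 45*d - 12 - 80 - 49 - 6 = 21*d^3 + 107*d^2 - 301*d - 147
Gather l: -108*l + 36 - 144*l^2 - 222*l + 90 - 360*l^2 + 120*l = -504*l^2 - 210*l + 126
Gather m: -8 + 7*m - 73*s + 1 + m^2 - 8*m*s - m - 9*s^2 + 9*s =m^2 + m*(6 - 8*s) - 9*s^2 - 64*s - 7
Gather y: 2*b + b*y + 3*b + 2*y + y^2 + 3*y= 5*b + y^2 + y*(b + 5)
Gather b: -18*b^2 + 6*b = -18*b^2 + 6*b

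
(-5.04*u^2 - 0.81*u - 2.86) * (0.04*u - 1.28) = -0.2016*u^3 + 6.4188*u^2 + 0.9224*u + 3.6608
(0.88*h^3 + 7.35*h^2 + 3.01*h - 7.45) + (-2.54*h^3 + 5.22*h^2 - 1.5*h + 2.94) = -1.66*h^3 + 12.57*h^2 + 1.51*h - 4.51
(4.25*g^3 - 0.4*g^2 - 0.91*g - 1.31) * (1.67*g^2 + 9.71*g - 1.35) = 7.0975*g^5 + 40.5995*g^4 - 11.1412*g^3 - 10.4838*g^2 - 11.4916*g + 1.7685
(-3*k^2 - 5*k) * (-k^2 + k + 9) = 3*k^4 + 2*k^3 - 32*k^2 - 45*k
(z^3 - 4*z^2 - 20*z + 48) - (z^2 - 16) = z^3 - 5*z^2 - 20*z + 64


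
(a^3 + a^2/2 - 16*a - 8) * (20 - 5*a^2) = -5*a^5 - 5*a^4/2 + 100*a^3 + 50*a^2 - 320*a - 160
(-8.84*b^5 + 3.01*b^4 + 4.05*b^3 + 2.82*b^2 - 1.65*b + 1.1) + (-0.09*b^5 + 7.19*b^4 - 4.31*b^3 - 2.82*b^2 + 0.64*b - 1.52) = -8.93*b^5 + 10.2*b^4 - 0.26*b^3 - 1.01*b - 0.42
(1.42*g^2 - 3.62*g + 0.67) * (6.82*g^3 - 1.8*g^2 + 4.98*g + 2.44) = 9.6844*g^5 - 27.2444*g^4 + 18.157*g^3 - 15.7688*g^2 - 5.4962*g + 1.6348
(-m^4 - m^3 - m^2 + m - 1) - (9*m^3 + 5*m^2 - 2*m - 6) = -m^4 - 10*m^3 - 6*m^2 + 3*m + 5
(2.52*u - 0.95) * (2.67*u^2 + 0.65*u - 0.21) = 6.7284*u^3 - 0.8985*u^2 - 1.1467*u + 0.1995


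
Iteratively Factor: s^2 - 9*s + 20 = (s - 5)*(s - 4)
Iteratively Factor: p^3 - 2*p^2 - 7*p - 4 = (p + 1)*(p^2 - 3*p - 4) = (p - 4)*(p + 1)*(p + 1)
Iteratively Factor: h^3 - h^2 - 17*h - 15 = (h + 3)*(h^2 - 4*h - 5) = (h - 5)*(h + 3)*(h + 1)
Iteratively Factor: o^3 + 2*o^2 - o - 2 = (o + 1)*(o^2 + o - 2) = (o - 1)*(o + 1)*(o + 2)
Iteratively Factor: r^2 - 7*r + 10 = (r - 2)*(r - 5)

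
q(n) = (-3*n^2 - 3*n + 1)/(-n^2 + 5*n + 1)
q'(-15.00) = -0.04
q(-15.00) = 2.10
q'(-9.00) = -0.09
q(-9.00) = 1.72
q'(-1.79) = -0.47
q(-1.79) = 0.29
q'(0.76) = -1.20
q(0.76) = -0.71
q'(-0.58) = -2.35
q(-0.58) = -0.77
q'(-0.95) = -0.94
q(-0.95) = -0.25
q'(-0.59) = -2.25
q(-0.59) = -0.75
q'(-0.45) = -4.67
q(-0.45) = -1.20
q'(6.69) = -7.91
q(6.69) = 14.88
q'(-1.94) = -0.44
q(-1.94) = 0.36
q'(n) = (-6*n - 3)/(-n^2 + 5*n + 1) + (2*n - 5)*(-3*n^2 - 3*n + 1)/(-n^2 + 5*n + 1)^2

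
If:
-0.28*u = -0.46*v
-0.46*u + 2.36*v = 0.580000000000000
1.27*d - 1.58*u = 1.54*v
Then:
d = 1.18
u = 0.59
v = 0.36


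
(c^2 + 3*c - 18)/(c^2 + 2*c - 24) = (c - 3)/(c - 4)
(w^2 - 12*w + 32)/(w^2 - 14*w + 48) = (w - 4)/(w - 6)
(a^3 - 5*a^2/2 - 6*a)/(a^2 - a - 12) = a*(2*a + 3)/(2*(a + 3))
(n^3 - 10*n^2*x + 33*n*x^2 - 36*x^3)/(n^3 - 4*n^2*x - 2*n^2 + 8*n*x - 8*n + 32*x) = (n^2 - 6*n*x + 9*x^2)/(n^2 - 2*n - 8)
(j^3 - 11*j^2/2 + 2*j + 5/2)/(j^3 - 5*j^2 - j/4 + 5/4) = 2*(j - 1)/(2*j - 1)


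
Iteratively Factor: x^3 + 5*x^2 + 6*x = (x)*(x^2 + 5*x + 6) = x*(x + 3)*(x + 2)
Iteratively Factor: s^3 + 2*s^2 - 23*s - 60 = (s + 3)*(s^2 - s - 20) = (s + 3)*(s + 4)*(s - 5)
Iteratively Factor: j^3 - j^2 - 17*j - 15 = (j + 3)*(j^2 - 4*j - 5) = (j - 5)*(j + 3)*(j + 1)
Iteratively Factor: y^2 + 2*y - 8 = (y + 4)*(y - 2)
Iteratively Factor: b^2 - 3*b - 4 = (b - 4)*(b + 1)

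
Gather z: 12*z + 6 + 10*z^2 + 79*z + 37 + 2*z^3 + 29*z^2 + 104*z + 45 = 2*z^3 + 39*z^2 + 195*z + 88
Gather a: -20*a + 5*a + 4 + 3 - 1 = 6 - 15*a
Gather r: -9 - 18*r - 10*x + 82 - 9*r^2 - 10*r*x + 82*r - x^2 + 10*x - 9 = -9*r^2 + r*(64 - 10*x) - x^2 + 64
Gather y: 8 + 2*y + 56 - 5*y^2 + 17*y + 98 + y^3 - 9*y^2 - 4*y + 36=y^3 - 14*y^2 + 15*y + 198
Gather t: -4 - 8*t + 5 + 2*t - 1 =-6*t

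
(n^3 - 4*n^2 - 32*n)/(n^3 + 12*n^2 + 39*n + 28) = n*(n - 8)/(n^2 + 8*n + 7)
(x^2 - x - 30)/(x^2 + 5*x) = (x - 6)/x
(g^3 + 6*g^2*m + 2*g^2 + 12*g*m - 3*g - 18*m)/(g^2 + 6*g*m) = g + 2 - 3/g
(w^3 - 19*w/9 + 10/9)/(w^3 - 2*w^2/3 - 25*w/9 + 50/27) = 3*(w - 1)/(3*w - 5)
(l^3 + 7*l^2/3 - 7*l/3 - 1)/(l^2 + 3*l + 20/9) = 3*(3*l^3 + 7*l^2 - 7*l - 3)/(9*l^2 + 27*l + 20)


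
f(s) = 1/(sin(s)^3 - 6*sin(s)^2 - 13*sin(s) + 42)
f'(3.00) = -0.00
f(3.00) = 0.02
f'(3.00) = -0.00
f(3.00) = 0.02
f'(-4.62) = -0.00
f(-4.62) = 0.04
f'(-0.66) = 0.00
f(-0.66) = 0.02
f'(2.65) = -0.01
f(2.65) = 0.03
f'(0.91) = 0.02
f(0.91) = 0.04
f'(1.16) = 0.01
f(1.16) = 0.04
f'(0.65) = 0.01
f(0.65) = 0.03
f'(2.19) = -0.02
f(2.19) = 0.04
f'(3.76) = -0.00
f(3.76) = 0.02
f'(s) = (-3*sin(s)^2*cos(s) + 12*sin(s)*cos(s) + 13*cos(s))/(sin(s)^3 - 6*sin(s)^2 - 13*sin(s) + 42)^2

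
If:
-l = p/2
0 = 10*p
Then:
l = 0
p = 0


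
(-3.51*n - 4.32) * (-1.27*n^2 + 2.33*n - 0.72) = 4.4577*n^3 - 2.6919*n^2 - 7.5384*n + 3.1104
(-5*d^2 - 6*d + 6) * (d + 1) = -5*d^3 - 11*d^2 + 6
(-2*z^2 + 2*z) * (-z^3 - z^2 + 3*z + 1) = 2*z^5 - 8*z^3 + 4*z^2 + 2*z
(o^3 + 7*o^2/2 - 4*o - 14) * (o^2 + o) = o^5 + 9*o^4/2 - o^3/2 - 18*o^2 - 14*o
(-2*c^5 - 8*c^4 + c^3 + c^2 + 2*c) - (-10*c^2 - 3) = -2*c^5 - 8*c^4 + c^3 + 11*c^2 + 2*c + 3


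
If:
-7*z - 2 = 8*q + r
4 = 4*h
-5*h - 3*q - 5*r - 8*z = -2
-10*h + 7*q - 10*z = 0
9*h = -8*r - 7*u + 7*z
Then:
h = 1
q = 200/559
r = 5/13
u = -9684/3913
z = -419/559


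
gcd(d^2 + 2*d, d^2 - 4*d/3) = d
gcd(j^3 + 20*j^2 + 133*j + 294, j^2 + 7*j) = j + 7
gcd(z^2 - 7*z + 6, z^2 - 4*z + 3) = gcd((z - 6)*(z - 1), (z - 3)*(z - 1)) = z - 1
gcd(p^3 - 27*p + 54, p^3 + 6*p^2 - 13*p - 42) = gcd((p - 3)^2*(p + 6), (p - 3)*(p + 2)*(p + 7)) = p - 3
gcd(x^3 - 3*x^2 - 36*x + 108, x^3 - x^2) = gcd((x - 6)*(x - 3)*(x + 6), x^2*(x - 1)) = 1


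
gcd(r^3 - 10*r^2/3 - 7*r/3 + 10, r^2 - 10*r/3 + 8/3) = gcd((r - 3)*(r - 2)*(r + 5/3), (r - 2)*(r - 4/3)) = r - 2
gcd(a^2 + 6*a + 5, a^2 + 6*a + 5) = a^2 + 6*a + 5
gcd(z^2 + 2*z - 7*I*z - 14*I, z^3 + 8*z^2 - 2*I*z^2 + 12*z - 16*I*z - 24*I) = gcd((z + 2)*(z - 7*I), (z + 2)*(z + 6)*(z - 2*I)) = z + 2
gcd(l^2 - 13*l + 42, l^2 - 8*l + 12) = l - 6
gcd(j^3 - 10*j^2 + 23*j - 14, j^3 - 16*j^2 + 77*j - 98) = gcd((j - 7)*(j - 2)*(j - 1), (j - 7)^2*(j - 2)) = j^2 - 9*j + 14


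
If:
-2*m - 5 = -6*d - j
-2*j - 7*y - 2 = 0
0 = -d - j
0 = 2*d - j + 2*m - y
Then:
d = 11/18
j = -11/18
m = -35/36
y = -1/9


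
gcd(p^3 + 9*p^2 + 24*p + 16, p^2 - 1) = p + 1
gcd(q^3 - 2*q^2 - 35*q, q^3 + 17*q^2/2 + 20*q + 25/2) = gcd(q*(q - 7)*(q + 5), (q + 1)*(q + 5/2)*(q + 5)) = q + 5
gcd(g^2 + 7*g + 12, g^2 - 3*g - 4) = 1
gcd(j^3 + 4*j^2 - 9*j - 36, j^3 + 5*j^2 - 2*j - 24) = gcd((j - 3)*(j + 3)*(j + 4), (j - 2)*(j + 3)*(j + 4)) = j^2 + 7*j + 12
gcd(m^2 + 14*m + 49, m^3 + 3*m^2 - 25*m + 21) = m + 7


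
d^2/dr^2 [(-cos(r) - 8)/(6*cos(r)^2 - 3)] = (-36*sin(r)^4*cos(r) - 128*sin(r)^4 + 128*sin(r)^2 + 10*cos(r) - 9*cos(3*r) + 2*cos(5*r) + 32)/(3*(2*sin(r)^2 - 1)^3)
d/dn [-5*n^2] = -10*n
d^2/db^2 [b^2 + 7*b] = 2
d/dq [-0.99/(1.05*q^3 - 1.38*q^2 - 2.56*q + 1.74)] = (3.1185*q^2 - 2.7324*q - 2.5344)/(1.05*q^3 - 1.38*q^2 - 2.56*q + 1.74)^2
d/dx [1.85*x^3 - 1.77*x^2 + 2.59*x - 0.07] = 5.55*x^2 - 3.54*x + 2.59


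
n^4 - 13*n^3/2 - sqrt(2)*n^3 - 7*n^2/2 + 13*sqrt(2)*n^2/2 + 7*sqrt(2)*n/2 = n*(n - 7)*(n + 1/2)*(n - sqrt(2))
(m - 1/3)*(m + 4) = m^2 + 11*m/3 - 4/3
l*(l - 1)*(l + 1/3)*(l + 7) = l^4 + 19*l^3/3 - 5*l^2 - 7*l/3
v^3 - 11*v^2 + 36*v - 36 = (v - 6)*(v - 3)*(v - 2)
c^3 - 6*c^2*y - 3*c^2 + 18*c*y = c*(c - 3)*(c - 6*y)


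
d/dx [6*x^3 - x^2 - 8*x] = 18*x^2 - 2*x - 8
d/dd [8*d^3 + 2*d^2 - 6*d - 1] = 24*d^2 + 4*d - 6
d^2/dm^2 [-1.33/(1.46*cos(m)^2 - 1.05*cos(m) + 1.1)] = (11.340112*(1 - cos(m)^2)^2 - 6.11667*cos(m)^3 - 1.407539*cos(m)^2 + 13.76949*cos(m) - 10.000802)/(1.46*cos(m)^2 - 1.05*cos(m) + 1.1)^3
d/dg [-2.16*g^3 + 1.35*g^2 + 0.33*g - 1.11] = -6.48*g^2 + 2.7*g + 0.33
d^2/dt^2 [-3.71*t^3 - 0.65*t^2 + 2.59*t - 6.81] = -22.26*t - 1.3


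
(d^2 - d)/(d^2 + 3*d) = (d - 1)/(d + 3)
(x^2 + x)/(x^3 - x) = 1/(x - 1)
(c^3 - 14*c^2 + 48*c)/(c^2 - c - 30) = c*(c - 8)/(c + 5)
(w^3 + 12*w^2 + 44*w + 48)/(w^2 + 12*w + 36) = (w^2 + 6*w + 8)/(w + 6)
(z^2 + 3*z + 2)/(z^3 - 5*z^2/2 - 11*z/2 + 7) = 2*(z + 1)/(2*z^2 - 9*z + 7)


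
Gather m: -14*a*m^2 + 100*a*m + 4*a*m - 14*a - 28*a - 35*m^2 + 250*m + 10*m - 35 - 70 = -42*a + m^2*(-14*a - 35) + m*(104*a + 260) - 105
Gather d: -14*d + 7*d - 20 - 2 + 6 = -7*d - 16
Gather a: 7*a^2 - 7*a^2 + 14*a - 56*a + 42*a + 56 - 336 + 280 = 0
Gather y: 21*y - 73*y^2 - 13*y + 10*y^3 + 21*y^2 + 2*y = 10*y^3 - 52*y^2 + 10*y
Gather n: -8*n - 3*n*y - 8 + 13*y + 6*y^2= n*(-3*y - 8) + 6*y^2 + 13*y - 8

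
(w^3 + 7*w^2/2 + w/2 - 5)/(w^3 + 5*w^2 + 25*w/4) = 2*(w^2 + w - 2)/(w*(2*w + 5))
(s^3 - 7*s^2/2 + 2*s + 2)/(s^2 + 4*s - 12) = (s^2 - 3*s/2 - 1)/(s + 6)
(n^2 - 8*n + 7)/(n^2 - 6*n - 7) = (n - 1)/(n + 1)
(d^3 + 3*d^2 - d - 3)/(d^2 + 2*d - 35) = (d^3 + 3*d^2 - d - 3)/(d^2 + 2*d - 35)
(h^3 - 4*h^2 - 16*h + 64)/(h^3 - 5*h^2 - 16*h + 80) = (h - 4)/(h - 5)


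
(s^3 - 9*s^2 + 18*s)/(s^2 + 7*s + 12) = s*(s^2 - 9*s + 18)/(s^2 + 7*s + 12)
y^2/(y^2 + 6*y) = y/(y + 6)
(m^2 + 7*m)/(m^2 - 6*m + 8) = m*(m + 7)/(m^2 - 6*m + 8)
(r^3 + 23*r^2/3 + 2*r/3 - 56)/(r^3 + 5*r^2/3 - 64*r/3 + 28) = (r + 4)/(r - 2)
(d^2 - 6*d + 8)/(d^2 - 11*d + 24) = (d^2 - 6*d + 8)/(d^2 - 11*d + 24)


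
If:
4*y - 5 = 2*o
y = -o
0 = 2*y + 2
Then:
No Solution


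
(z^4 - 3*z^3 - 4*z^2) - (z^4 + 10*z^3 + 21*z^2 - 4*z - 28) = -13*z^3 - 25*z^2 + 4*z + 28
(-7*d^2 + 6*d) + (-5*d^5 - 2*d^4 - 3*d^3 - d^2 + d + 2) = -5*d^5 - 2*d^4 - 3*d^3 - 8*d^2 + 7*d + 2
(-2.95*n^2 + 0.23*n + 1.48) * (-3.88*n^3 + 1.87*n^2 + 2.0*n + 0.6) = 11.446*n^5 - 6.4089*n^4 - 11.2123*n^3 + 1.4576*n^2 + 3.098*n + 0.888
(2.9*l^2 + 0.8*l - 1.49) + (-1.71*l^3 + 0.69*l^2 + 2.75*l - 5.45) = -1.71*l^3 + 3.59*l^2 + 3.55*l - 6.94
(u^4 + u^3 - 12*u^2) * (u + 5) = u^5 + 6*u^4 - 7*u^3 - 60*u^2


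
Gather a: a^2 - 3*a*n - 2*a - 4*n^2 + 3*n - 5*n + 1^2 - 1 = a^2 + a*(-3*n - 2) - 4*n^2 - 2*n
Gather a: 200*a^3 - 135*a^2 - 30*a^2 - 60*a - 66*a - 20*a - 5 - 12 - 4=200*a^3 - 165*a^2 - 146*a - 21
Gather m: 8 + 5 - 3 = 10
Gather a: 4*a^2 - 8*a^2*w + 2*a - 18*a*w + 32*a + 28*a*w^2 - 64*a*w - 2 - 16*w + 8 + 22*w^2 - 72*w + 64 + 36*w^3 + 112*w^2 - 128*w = a^2*(4 - 8*w) + a*(28*w^2 - 82*w + 34) + 36*w^3 + 134*w^2 - 216*w + 70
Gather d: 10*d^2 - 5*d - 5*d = 10*d^2 - 10*d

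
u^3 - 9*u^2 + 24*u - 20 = (u - 5)*(u - 2)^2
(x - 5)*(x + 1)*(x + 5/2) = x^3 - 3*x^2/2 - 15*x - 25/2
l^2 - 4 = (l - 2)*(l + 2)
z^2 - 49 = (z - 7)*(z + 7)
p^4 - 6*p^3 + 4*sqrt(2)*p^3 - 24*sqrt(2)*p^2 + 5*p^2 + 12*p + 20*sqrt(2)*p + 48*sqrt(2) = (p - 4)*(p - 3)*(p + 1)*(p + 4*sqrt(2))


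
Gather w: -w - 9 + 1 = -w - 8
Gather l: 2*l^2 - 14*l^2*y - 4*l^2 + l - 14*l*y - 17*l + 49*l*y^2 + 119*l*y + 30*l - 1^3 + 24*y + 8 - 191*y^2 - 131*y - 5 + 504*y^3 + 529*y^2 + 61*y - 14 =l^2*(-14*y - 2) + l*(49*y^2 + 105*y + 14) + 504*y^3 + 338*y^2 - 46*y - 12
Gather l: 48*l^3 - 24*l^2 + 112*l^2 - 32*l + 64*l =48*l^3 + 88*l^2 + 32*l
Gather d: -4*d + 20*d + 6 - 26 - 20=16*d - 40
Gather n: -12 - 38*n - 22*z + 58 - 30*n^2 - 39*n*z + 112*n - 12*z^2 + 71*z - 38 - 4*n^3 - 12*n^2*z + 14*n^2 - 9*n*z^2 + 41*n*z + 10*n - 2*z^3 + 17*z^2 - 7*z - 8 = -4*n^3 + n^2*(-12*z - 16) + n*(-9*z^2 + 2*z + 84) - 2*z^3 + 5*z^2 + 42*z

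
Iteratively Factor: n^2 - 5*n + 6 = (n - 2)*(n - 3)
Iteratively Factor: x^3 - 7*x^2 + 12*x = (x)*(x^2 - 7*x + 12) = x*(x - 4)*(x - 3)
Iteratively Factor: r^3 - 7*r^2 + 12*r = (r)*(r^2 - 7*r + 12) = r*(r - 4)*(r - 3)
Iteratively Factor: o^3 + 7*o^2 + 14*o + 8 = (o + 2)*(o^2 + 5*o + 4) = (o + 1)*(o + 2)*(o + 4)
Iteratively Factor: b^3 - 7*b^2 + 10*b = (b - 5)*(b^2 - 2*b) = (b - 5)*(b - 2)*(b)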